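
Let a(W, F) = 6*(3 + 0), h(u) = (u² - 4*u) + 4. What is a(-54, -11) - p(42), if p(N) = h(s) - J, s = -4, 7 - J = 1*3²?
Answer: -20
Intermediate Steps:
J = -2 (J = 7 - 3² = 7 - 9 = -2)
h(u) = 4 + u² - 4*u
a(W, F) = 18 (a(W, F) = 6*3 = 18)
p(N) = 38 (p(N) = (4 + (-4)² - 4*(-4)) - 1*(-2) = (4 + 16 + 16) + 2 = 36 + 2 = 38)
a(-54, -11) - p(42) = 18 - 1*38 = 18 - 38 = -20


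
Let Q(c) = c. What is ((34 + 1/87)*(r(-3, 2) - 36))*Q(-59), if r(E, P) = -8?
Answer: 7681564/87 ≈ 88294.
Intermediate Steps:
((34 + 1/87)*(r(-3, 2) - 36))*Q(-59) = ((34 + 1/87)*(-8 - 36))*(-59) = ((34 + 1/87)*(-44))*(-59) = ((2959/87)*(-44))*(-59) = -130196/87*(-59) = 7681564/87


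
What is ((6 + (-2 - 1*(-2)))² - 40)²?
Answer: 16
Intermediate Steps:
((6 + (-2 - 1*(-2)))² - 40)² = ((6 + (-2 + 2))² - 40)² = ((6 + 0)² - 40)² = (6² - 40)² = (36 - 40)² = (-4)² = 16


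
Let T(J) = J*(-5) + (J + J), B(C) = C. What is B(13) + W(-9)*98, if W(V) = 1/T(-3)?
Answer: 215/9 ≈ 23.889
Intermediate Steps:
T(J) = -3*J (T(J) = -5*J + 2*J = -3*J)
W(V) = ⅑ (W(V) = 1/(-3*(-3)) = 1/9 = ⅑)
B(13) + W(-9)*98 = 13 + (⅑)*98 = 13 + 98/9 = 215/9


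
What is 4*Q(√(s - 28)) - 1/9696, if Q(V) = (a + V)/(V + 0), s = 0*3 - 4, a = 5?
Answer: 38783/9696 - 5*I*√2/2 ≈ 3.9999 - 3.5355*I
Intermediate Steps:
s = -4 (s = 0 - 4 = -4)
Q(V) = (5 + V)/V (Q(V) = (5 + V)/(V + 0) = (5 + V)/V)
4*Q(√(s - 28)) - 1/9696 = 4*((5 + √(-4 - 28))/(√(-4 - 28))) - 1/9696 = 4*((5 + √(-32))/(√(-32))) - 1*1/9696 = 4*((5 + 4*I*√2)/((4*I*√2))) - 1/9696 = 4*((-I*√2/8)*(5 + 4*I*√2)) - 1/9696 = 4*(-I*√2*(5 + 4*I*√2)/8) - 1/9696 = -I*√2*(5 + 4*I*√2)/2 - 1/9696 = -1/9696 - I*√2*(5 + 4*I*√2)/2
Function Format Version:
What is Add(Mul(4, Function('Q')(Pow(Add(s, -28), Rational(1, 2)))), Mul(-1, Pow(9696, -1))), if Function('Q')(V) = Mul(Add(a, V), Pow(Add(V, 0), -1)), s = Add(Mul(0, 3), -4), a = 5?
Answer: Add(Rational(38783, 9696), Mul(Rational(-5, 2), I, Pow(2, Rational(1, 2)))) ≈ Add(3.9999, Mul(-3.5355, I))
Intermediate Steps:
s = -4 (s = Add(0, -4) = -4)
Function('Q')(V) = Mul(Pow(V, -1), Add(5, V)) (Function('Q')(V) = Mul(Add(5, V), Pow(Add(V, 0), -1)) = Mul(Add(5, V), Pow(V, -1)) = Mul(Pow(V, -1), Add(5, V)))
Add(Mul(4, Function('Q')(Pow(Add(s, -28), Rational(1, 2)))), Mul(-1, Pow(9696, -1))) = Add(Mul(4, Mul(Pow(Pow(Add(-4, -28), Rational(1, 2)), -1), Add(5, Pow(Add(-4, -28), Rational(1, 2))))), Mul(-1, Pow(9696, -1))) = Add(Mul(4, Mul(Pow(Pow(-32, Rational(1, 2)), -1), Add(5, Pow(-32, Rational(1, 2))))), Mul(-1, Rational(1, 9696))) = Add(Mul(4, Mul(Pow(Mul(4, I, Pow(2, Rational(1, 2))), -1), Add(5, Mul(4, I, Pow(2, Rational(1, 2)))))), Rational(-1, 9696)) = Add(Mul(4, Mul(Mul(Rational(-1, 8), I, Pow(2, Rational(1, 2))), Add(5, Mul(4, I, Pow(2, Rational(1, 2)))))), Rational(-1, 9696)) = Add(Mul(4, Mul(Rational(-1, 8), I, Pow(2, Rational(1, 2)), Add(5, Mul(4, I, Pow(2, Rational(1, 2)))))), Rational(-1, 9696)) = Add(Mul(Rational(-1, 2), I, Pow(2, Rational(1, 2)), Add(5, Mul(4, I, Pow(2, Rational(1, 2))))), Rational(-1, 9696)) = Add(Rational(-1, 9696), Mul(Rational(-1, 2), I, Pow(2, Rational(1, 2)), Add(5, Mul(4, I, Pow(2, Rational(1, 2))))))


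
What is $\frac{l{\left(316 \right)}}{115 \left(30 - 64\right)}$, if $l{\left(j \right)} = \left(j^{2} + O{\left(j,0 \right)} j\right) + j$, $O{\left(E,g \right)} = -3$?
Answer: $- \frac{49612}{1955} \approx -25.377$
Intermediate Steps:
$l{\left(j \right)} = j^{2} - 2 j$ ($l{\left(j \right)} = \left(j^{2} - 3 j\right) + j = j^{2} - 2 j$)
$\frac{l{\left(316 \right)}}{115 \left(30 - 64\right)} = \frac{316 \left(-2 + 316\right)}{115 \left(30 - 64\right)} = \frac{316 \cdot 314}{115 \left(-34\right)} = \frac{99224}{-3910} = 99224 \left(- \frac{1}{3910}\right) = - \frac{49612}{1955}$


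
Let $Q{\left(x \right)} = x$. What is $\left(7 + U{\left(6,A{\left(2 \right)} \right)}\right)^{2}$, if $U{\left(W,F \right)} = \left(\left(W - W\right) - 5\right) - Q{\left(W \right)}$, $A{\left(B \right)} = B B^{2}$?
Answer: $16$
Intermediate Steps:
$A{\left(B \right)} = B^{3}$
$U{\left(W,F \right)} = -5 - W$ ($U{\left(W,F \right)} = \left(\left(W - W\right) - 5\right) - W = \left(0 - 5\right) - W = -5 - W$)
$\left(7 + U{\left(6,A{\left(2 \right)} \right)}\right)^{2} = \left(7 - 11\right)^{2} = \left(-4\right)^{2} = 16$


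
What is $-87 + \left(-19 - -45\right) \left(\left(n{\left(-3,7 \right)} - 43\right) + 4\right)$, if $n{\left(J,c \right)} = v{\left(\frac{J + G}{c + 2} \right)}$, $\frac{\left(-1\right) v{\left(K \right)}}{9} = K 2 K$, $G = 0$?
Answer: $-1153$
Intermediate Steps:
$v{\left(K \right)} = - 18 K^{2}$ ($v{\left(K \right)} = - 9 K 2 K = - 9 \cdot 2 K K = - 9 \cdot 2 K^{2} = - 18 K^{2}$)
$n{\left(J,c \right)} = - \frac{18 J^{2}}{\left(2 + c\right)^{2}}$ ($n{\left(J,c \right)} = - 18 \left(\frac{J + 0}{c + 2}\right)^{2} = - 18 \left(\frac{J}{2 + c}\right)^{2} = - 18 \frac{J^{2}}{\left(2 + c\right)^{2}} = - \frac{18 J^{2}}{\left(2 + c\right)^{2}}$)
$-87 + \left(-19 - -45\right) \left(\left(n{\left(-3,7 \right)} - 43\right) + 4\right) = -87 + \left(-19 - -45\right) \left(\left(- \frac{18 \left(-3\right)^{2}}{\left(2 + 7\right)^{2}} - 43\right) + 4\right) = -87 + \left(-19 + 45\right) \left(\left(\left(-18\right) 9 \cdot \frac{1}{81} - 43\right) + 4\right) = -87 + 26 \left(\left(\left(-18\right) 9 \cdot \frac{1}{81} - 43\right) + 4\right) = -87 + 26 \left(\left(-2 - 43\right) + 4\right) = -87 + 26 \left(-45 + 4\right) = -87 + 26 \left(-41\right) = -87 - 1066 = -1153$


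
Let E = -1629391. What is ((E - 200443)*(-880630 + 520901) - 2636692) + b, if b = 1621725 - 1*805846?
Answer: 658242534173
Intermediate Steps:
b = 815879 (b = 1621725 - 805846 = 815879)
((E - 200443)*(-880630 + 520901) - 2636692) + b = ((-1629391 - 200443)*(-880630 + 520901) - 2636692) + 815879 = (-1829834*(-359729) - 2636692) + 815879 = (658244354986 - 2636692) + 815879 = 658241718294 + 815879 = 658242534173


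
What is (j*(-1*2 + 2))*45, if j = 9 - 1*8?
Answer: 0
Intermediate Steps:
j = 1 (j = 9 - 8 = 1)
(j*(-1*2 + 2))*45 = (1*(-1*2 + 2))*45 = (1*(-2 + 2))*45 = (1*0)*45 = 0*45 = 0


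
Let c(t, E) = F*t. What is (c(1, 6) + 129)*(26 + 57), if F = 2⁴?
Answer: 12035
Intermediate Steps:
F = 16
c(t, E) = 16*t
(c(1, 6) + 129)*(26 + 57) = (16*1 + 129)*(26 + 57) = (16 + 129)*83 = 145*83 = 12035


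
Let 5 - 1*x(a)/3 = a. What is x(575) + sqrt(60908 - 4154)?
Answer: -1710 + 3*sqrt(6306) ≈ -1471.8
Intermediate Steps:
x(a) = 15 - 3*a
x(575) + sqrt(60908 - 4154) = (15 - 3*575) + sqrt(60908 - 4154) = (15 - 1725) + sqrt(56754) = -1710 + 3*sqrt(6306)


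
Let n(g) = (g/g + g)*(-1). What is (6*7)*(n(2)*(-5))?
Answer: 630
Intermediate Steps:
n(g) = -1 - g (n(g) = (1 + g)*(-1) = -1 - g)
(6*7)*(n(2)*(-5)) = (6*7)*((-1 - 1*2)*(-5)) = 42*((-1 - 2)*(-5)) = 42*(-3*(-5)) = 42*15 = 630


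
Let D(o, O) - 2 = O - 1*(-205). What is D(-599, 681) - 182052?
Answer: -181164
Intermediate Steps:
D(o, O) = 207 + O (D(o, O) = 2 + (O - 1*(-205)) = 2 + (O + 205) = 2 + (205 + O) = 207 + O)
D(-599, 681) - 182052 = (207 + 681) - 182052 = 888 - 182052 = -181164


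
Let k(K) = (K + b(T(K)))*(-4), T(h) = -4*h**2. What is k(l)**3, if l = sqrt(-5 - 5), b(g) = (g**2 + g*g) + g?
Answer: -2176776115200 - 2015538560*I*sqrt(10) ≈ -2.1768e+12 - 6.3737e+9*I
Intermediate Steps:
b(g) = g + 2*g**2 (b(g) = (g**2 + g**2) + g = 2*g**2 + g = g + 2*g**2)
l = I*sqrt(10) (l = sqrt(-10) = I*sqrt(10) ≈ 3.1623*I)
k(K) = -4*K + 16*K**2*(1 - 8*K**2) (k(K) = (K + (-4*K**2)*(1 + 2*(-4*K**2)))*(-4) = (K + (-4*K**2)*(1 - 8*K**2))*(-4) = (K - 4*K**2*(1 - 8*K**2))*(-4) = -4*K + 16*K**2*(1 - 8*K**2))
k(l)**3 = (4*(I*sqrt(10))*(-1 - 32*(-10*I*sqrt(10)) + 4*(I*sqrt(10))))**3 = (4*(I*sqrt(10))*(-1 - (-320)*I*sqrt(10) + 4*I*sqrt(10)))**3 = (4*(I*sqrt(10))*(-1 + 320*I*sqrt(10) + 4*I*sqrt(10)))**3 = (4*(I*sqrt(10))*(-1 + 324*I*sqrt(10)))**3 = (4*I*sqrt(10)*(-1 + 324*I*sqrt(10)))**3 = -640*I*sqrt(10)*(-1 + 324*I*sqrt(10))**3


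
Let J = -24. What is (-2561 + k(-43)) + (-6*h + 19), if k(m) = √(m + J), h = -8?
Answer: -2494 + I*√67 ≈ -2494.0 + 8.1853*I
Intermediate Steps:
k(m) = √(-24 + m) (k(m) = √(m - 24) = √(-24 + m))
(-2561 + k(-43)) + (-6*h + 19) = (-2561 + √(-24 - 43)) + (-6*(-8) + 19) = (-2561 + √(-67)) + (48 + 19) = (-2561 + I*√67) + 67 = -2494 + I*√67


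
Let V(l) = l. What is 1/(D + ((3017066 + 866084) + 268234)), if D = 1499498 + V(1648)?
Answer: 1/5652530 ≈ 1.7691e-7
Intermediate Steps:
D = 1501146 (D = 1499498 + 1648 = 1501146)
1/(D + ((3017066 + 866084) + 268234)) = 1/(1501146 + ((3017066 + 866084) + 268234)) = 1/(1501146 + (3883150 + 268234)) = 1/(1501146 + 4151384) = 1/5652530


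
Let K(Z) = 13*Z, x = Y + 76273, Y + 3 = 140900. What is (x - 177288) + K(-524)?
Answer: 33070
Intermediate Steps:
Y = 140897 (Y = -3 + 140900 = 140897)
x = 217170 (x = 140897 + 76273 = 217170)
(x - 177288) + K(-524) = (217170 - 177288) + 13*(-524) = 39882 - 6812 = 33070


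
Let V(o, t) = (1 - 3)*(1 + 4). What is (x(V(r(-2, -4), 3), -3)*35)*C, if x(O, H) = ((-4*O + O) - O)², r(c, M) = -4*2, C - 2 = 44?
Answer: 2576000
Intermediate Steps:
C = 46 (C = 2 + 44 = 46)
r(c, M) = -8
V(o, t) = -10 (V(o, t) = -2*5 = -10)
x(O, H) = 16*O² (x(O, H) = (-3*O - O)² = (-4*O)² = 16*O²)
(x(V(r(-2, -4), 3), -3)*35)*C = ((16*(-10)²)*35)*46 = ((16*100)*35)*46 = (1600*35)*46 = 56000*46 = 2576000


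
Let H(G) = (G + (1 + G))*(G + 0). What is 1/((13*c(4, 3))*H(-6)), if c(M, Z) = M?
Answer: 1/3432 ≈ 0.00029138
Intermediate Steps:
H(G) = G*(1 + 2*G) (H(G) = (1 + 2*G)*G = G*(1 + 2*G))
1/((13*c(4, 3))*H(-6)) = 1/((13*4)*(-6*(1 + 2*(-6)))) = 1/(52*(-6*(1 - 12))) = 1/(52*(-6*(-11))) = 1/(52*66) = 1/3432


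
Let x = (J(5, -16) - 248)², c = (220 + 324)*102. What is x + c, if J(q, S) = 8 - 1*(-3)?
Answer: 111657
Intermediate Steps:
J(q, S) = 11 (J(q, S) = 8 + 3 = 11)
c = 55488 (c = 544*102 = 55488)
x = 56169 (x = (11 - 248)² = (-237)² = 56169)
x + c = 56169 + 55488 = 111657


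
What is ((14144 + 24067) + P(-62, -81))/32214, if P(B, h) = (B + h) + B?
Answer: 19003/16107 ≈ 1.1798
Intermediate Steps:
P(B, h) = h + 2*B
((14144 + 24067) + P(-62, -81))/32214 = ((14144 + 24067) + (-81 + 2*(-62)))/32214 = (38211 + (-81 - 124))*(1/32214) = (38211 - 205)*(1/32214) = 38006*(1/32214) = 19003/16107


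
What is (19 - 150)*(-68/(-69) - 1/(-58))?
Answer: -525703/4002 ≈ -131.36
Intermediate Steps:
(19 - 150)*(-68/(-69) - 1/(-58)) = -131*(-68*(-1/69) - 1*(-1/58)) = -131*(68/69 + 1/58) = -131*4013/4002 = -525703/4002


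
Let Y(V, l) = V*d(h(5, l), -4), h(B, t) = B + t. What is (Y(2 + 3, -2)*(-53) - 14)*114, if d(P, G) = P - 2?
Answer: -31806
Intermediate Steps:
d(P, G) = -2 + P
Y(V, l) = V*(3 + l) (Y(V, l) = V*(-2 + (5 + l)) = V*(3 + l))
(Y(2 + 3, -2)*(-53) - 14)*114 = (((2 + 3)*(3 - 2))*(-53) - 14)*114 = ((5*1)*(-53) - 14)*114 = (5*(-53) - 14)*114 = (-265 - 14)*114 = -279*114 = -31806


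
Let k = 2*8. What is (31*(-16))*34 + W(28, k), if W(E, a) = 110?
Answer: -16754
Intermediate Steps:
k = 16
(31*(-16))*34 + W(28, k) = (31*(-16))*34 + 110 = -496*34 + 110 = -16864 + 110 = -16754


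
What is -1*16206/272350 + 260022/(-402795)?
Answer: -2578156249/3656707275 ≈ -0.70505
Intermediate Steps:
-1*16206/272350 + 260022/(-402795) = -16206*1/272350 + 260022*(-1/402795) = -8103/136175 - 86674/134265 = -2578156249/3656707275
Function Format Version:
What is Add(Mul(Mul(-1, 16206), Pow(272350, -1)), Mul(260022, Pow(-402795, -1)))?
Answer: Rational(-2578156249, 3656707275) ≈ -0.70505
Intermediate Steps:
Add(Mul(Mul(-1, 16206), Pow(272350, -1)), Mul(260022, Pow(-402795, -1))) = Add(Mul(-16206, Rational(1, 272350)), Mul(260022, Rational(-1, 402795))) = Add(Rational(-8103, 136175), Rational(-86674, 134265)) = Rational(-2578156249, 3656707275)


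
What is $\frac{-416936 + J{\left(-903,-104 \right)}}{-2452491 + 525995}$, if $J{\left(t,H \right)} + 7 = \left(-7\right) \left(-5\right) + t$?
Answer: $\frac{417811}{1926496} \approx 0.21688$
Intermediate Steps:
$J{\left(t,H \right)} = 28 + t$ ($J{\left(t,H \right)} = -7 + \left(\left(-7\right) \left(-5\right) + t\right) = -7 + \left(35 + t\right) = 28 + t$)
$\frac{-416936 + J{\left(-903,-104 \right)}}{-2452491 + 525995} = \frac{-416936 + \left(28 - 903\right)}{-2452491 + 525995} = \frac{-416936 - 875}{-1926496} = \left(-417811\right) \left(- \frac{1}{1926496}\right) = \frac{417811}{1926496}$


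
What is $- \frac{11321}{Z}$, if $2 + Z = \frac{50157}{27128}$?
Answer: $\frac{307116088}{4099} \approx 74925.0$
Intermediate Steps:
$Z = - \frac{4099}{27128}$ ($Z = -2 + \frac{50157}{27128} = - \frac{4099}{27128} \approx -0.1511$)
$- \frac{11321}{Z} = - \frac{11321}{- \frac{4099}{27128}} = \left(-11321\right) \left(- \frac{27128}{4099}\right) = \frac{307116088}{4099}$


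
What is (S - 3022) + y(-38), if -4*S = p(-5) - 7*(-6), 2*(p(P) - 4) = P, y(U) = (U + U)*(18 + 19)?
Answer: -46759/8 ≈ -5844.9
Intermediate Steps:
y(U) = 74*U (y(U) = (2*U)*37 = 74*U)
p(P) = 4 + P/2
S = -87/8 (S = -((4 + (½)*(-5)) - 7*(-6))/4 = -((4 - 5/2) + 42)/4 = -(3/2 + 42)/4 = -¼*87/2 = -87/8 ≈ -10.875)
(S - 3022) + y(-38) = (-87/8 - 3022) + 74*(-38) = -24263/8 - 2812 = -46759/8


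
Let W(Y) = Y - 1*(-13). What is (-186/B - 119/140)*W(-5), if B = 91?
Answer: -10534/455 ≈ -23.152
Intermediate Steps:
W(Y) = 13 + Y (W(Y) = Y + 13 = 13 + Y)
(-186/B - 119/140)*W(-5) = (-186/91 - 119/140)*(13 - 5) = (-186*1/91 - 119*1/140)*8 = (-186/91 - 17/20)*8 = -5267/1820*8 = -10534/455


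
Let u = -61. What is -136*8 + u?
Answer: -1149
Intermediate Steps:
-136*8 + u = -136*8 - 61 = -1088 - 61 = -1149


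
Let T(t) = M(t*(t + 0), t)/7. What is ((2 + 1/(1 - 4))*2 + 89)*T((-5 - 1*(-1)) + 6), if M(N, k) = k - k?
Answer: 0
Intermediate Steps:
M(N, k) = 0
T(t) = 0 (T(t) = 0/7 = 0*(⅐) = 0)
((2 + 1/(1 - 4))*2 + 89)*T((-5 - 1*(-1)) + 6) = ((2 + 1/(1 - 4))*2 + 89)*0 = ((2 + 1/(-3))*2 + 89)*0 = ((2 - ⅓)*2 + 89)*0 = ((5/3)*2 + 89)*0 = (10/3 + 89)*0 = (277/3)*0 = 0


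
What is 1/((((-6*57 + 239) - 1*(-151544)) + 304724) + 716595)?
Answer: 1/1172760 ≈ 8.5269e-7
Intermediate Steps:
1/((((-6*57 + 239) - 1*(-151544)) + 304724) + 716595) = 1/((((-342 + 239) + 151544) + 304724) + 716595) = 1/(((-103 + 151544) + 304724) + 716595) = 1/((151441 + 304724) + 716595) = 1/(456165 + 716595) = 1/1172760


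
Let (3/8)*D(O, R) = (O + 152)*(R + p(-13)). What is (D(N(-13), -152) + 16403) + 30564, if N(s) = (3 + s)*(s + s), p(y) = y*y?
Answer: 196933/3 ≈ 65644.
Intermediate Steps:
p(y) = y²
N(s) = 2*s*(3 + s) (N(s) = (3 + s)*(2*s) = 2*s*(3 + s))
D(O, R) = 8*(152 + O)*(169 + R)/3 (D(O, R) = 8*((O + 152)*(R + (-13)²))/3 = 8*((152 + O)*(R + 169))/3 = 8*((152 + O)*(169 + R))/3 = 8*(152 + O)*(169 + R)/3)
(D(N(-13), -152) + 16403) + 30564 = ((205504/3 + (1216/3)*(-152) + 1352*(2*(-13)*(3 - 13))/3 + (8/3)*(2*(-13)*(3 - 13))*(-152)) + 16403) + 30564 = ((205504/3 - 184832/3 + 1352*(2*(-13)*(-10))/3 + (8/3)*(2*(-13)*(-10))*(-152)) + 16403) + 30564 = ((205504/3 - 184832/3 + (1352/3)*260 + (8/3)*260*(-152)) + 16403) + 30564 = ((205504/3 - 184832/3 + 351520/3 - 316160/3) + 16403) + 30564 = (56032/3 + 16403) + 30564 = 105241/3 + 30564 = 196933/3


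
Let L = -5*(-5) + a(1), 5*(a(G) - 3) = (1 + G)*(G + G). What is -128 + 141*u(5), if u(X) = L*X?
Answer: 20176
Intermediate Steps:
a(G) = 3 + 2*G*(1 + G)/5 (a(G) = 3 + ((1 + G)*(G + G))/5 = 3 + ((1 + G)*(2*G))/5 = 3 + (2*G*(1 + G))/5 = 3 + 2*G*(1 + G)/5)
L = 144/5 (L = -5*(-5) + (3 + (⅖)*1 + (⅖)*1²) = 25 + (3 + ⅖ + (⅖)*1) = 25 + (3 + ⅖ + ⅖) = 25 + 19/5 = 144/5 ≈ 28.800)
u(X) = 144*X/5
-128 + 141*u(5) = -128 + 141*((144/5)*5) = -128 + 141*144 = -128 + 20304 = 20176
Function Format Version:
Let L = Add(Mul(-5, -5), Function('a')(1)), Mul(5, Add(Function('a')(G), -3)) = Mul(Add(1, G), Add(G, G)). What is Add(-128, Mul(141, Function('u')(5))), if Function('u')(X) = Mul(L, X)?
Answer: 20176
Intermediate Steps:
Function('a')(G) = Add(3, Mul(Rational(2, 5), G, Add(1, G))) (Function('a')(G) = Add(3, Mul(Rational(1, 5), Mul(Add(1, G), Add(G, G)))) = Add(3, Mul(Rational(1, 5), Mul(Add(1, G), Mul(2, G)))) = Add(3, Mul(Rational(1, 5), Mul(2, G, Add(1, G)))) = Add(3, Mul(Rational(2, 5), G, Add(1, G))))
L = Rational(144, 5) (L = Add(Mul(-5, -5), Add(3, Mul(Rational(2, 5), 1), Mul(Rational(2, 5), Pow(1, 2)))) = Add(25, Add(3, Rational(2, 5), Mul(Rational(2, 5), 1))) = Add(25, Add(3, Rational(2, 5), Rational(2, 5))) = Add(25, Rational(19, 5)) = Rational(144, 5) ≈ 28.800)
Function('u')(X) = Mul(Rational(144, 5), X)
Add(-128, Mul(141, Function('u')(5))) = Add(-128, Mul(141, Mul(Rational(144, 5), 5))) = Add(-128, Mul(141, 144)) = Add(-128, 20304) = 20176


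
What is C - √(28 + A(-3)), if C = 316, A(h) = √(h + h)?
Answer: 316 - √(28 + I*√6) ≈ 310.7 - 0.23123*I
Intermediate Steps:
A(h) = √2*√h (A(h) = √(2*h) = √2*√h)
C - √(28 + A(-3)) = 316 - √(28 + √2*√(-3)) = 316 - √(28 + √2*(I*√3)) = 316 - √(28 + I*√6)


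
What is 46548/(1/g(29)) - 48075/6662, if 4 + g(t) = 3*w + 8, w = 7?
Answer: 7752521325/6662 ≈ 1.1637e+6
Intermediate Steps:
g(t) = 25 (g(t) = -4 + (3*7 + 8) = -4 + (21 + 8) = -4 + 29 = 25)
46548/(1/g(29)) - 48075/6662 = 46548/(1/25) - 48075/6662 = 46548/(1/25) - 48075*1/6662 = 46548*25 - 48075/6662 = 1163700 - 48075/6662 = 7752521325/6662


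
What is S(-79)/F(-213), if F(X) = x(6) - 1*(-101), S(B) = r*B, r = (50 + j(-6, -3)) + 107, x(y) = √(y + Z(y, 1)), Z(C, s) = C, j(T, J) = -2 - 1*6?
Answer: -1188871/10189 + 23542*√3/10189 ≈ -112.68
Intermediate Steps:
j(T, J) = -8 (j(T, J) = -2 - 6 = -8)
x(y) = √2*√y (x(y) = √(y + y) = √(2*y) = √2*√y)
r = 149 (r = (50 - 8) + 107 = 42 + 107 = 149)
S(B) = 149*B
F(X) = 101 + 2*√3 (F(X) = √2*√6 - 1*(-101) = 2*√3 + 101 = 101 + 2*√3)
S(-79)/F(-213) = (149*(-79))/(101 + 2*√3) = -11771/(101 + 2*√3)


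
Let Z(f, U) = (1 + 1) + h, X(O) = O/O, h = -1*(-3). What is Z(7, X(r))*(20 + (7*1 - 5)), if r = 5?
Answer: 110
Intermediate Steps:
h = 3
X(O) = 1
Z(f, U) = 5 (Z(f, U) = (1 + 1) + 3 = 2 + 3 = 5)
Z(7, X(r))*(20 + (7*1 - 5)) = 5*(20 + (7*1 - 5)) = 5*(20 + (7 - 5)) = 5*(20 + 2) = 5*22 = 110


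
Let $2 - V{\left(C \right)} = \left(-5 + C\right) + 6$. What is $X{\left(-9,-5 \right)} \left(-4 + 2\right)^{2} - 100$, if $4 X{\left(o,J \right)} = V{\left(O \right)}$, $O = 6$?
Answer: $-105$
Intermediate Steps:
$V{\left(C \right)} = 1 - C$ ($V{\left(C \right)} = 2 - \left(\left(-5 + C\right) + 6\right) = 2 - \left(1 + C\right) = 1 - C$)
$X{\left(o,J \right)} = - \frac{5}{4}$ ($X{\left(o,J \right)} = \frac{1 - 6}{4} = \frac{1}{4} \left(-5\right) = - \frac{5}{4}$)
$X{\left(-9,-5 \right)} \left(-4 + 2\right)^{2} - 100 = - \frac{5 \left(-4 + 2\right)^{2}}{4} - 100 = - \frac{5 \left(-2\right)^{2}}{4} - 100 = \left(- \frac{5}{4}\right) 4 - 100 = -5 - 100 = -105$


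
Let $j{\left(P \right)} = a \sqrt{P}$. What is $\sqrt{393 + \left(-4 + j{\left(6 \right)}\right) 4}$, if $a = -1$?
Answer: $\sqrt{377 - 4 \sqrt{6}} \approx 19.163$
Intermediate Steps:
$j{\left(P \right)} = - \sqrt{P}$
$\sqrt{393 + \left(-4 + j{\left(6 \right)}\right) 4} = \sqrt{393 + \left(-4 - \sqrt{6}\right) 4} = \sqrt{393 - \left(16 + 4 \sqrt{6}\right)} = \sqrt{377 - 4 \sqrt{6}}$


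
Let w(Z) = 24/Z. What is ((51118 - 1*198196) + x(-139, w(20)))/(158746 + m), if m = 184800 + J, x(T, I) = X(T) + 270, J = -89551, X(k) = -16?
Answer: -146824/253995 ≈ -0.57806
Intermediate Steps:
x(T, I) = 254 (x(T, I) = -16 + 270 = 254)
m = 95249 (m = 184800 - 89551 = 95249)
((51118 - 1*198196) + x(-139, w(20)))/(158746 + m) = ((51118 - 1*198196) + 254)/(158746 + 95249) = ((51118 - 198196) + 254)/253995 = (-147078 + 254)*(1/253995) = -146824*1/253995 = -146824/253995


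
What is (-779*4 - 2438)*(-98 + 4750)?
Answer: -25837208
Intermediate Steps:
(-779*4 - 2438)*(-98 + 4750) = (-3116 - 2438)*4652 = -5554*4652 = -25837208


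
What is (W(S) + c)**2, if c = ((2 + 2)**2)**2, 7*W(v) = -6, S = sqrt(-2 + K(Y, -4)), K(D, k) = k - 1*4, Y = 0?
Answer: 3189796/49 ≈ 65098.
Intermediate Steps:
K(D, k) = -4 + k (K(D, k) = k - 4 = -4 + k)
S = I*sqrt(10) (S = sqrt(-2 + (-4 - 4)) = sqrt(-2 - 8) = sqrt(-10) = I*sqrt(10) ≈ 3.1623*I)
W(v) = -6/7 (W(v) = (1/7)*(-6) = -6/7)
c = 256 (c = (4**2)**2 = 16**2 = 256)
(W(S) + c)**2 = (-6/7 + 256)**2 = (1786/7)**2 = 3189796/49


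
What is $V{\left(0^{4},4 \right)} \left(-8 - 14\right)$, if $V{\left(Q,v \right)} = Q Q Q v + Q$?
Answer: $0$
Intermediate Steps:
$V{\left(Q,v \right)} = Q + v Q^{3}$ ($V{\left(Q,v \right)} = Q^{2} Q v + Q = Q^{3} v + Q = v Q^{3} + Q = Q + v Q^{3}$)
$V{\left(0^{4},4 \right)} \left(-8 - 14\right) = \left(0^{4} + 4 \left(0^{4}\right)^{3}\right) \left(-8 - 14\right) = \left(0 + 4 \cdot 0^{3}\right) \left(-22\right) = \left(0 + 4 \cdot 0\right) \left(-22\right) = \left(0 + 0\right) \left(-22\right) = 0 \left(-22\right) = 0$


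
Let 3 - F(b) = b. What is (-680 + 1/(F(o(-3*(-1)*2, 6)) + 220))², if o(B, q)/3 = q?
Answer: 19432081201/42025 ≈ 4.6239e+5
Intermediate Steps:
o(B, q) = 3*q
F(b) = 3 - b
(-680 + 1/(F(o(-3*(-1)*2, 6)) + 220))² = (-680 + 1/((3 - 3*6) + 220))² = (-680 + 1/((3 - 1*18) + 220))² = (-680 + 1/((3 - 18) + 220))² = (-680 + 1/(-15 + 220))² = (-680 + 1/205)² = (-139399/205)² = 19432081201/42025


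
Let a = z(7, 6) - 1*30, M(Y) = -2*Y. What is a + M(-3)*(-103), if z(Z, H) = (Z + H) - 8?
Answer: -643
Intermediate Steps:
z(Z, H) = -8 + H + Z (z(Z, H) = (H + Z) - 8 = -8 + H + Z)
a = -25 (a = (-8 + 6 + 7) - 1*30 = 5 - 30 = -25)
a + M(-3)*(-103) = -25 - 2*(-3)*(-103) = -25 + 6*(-103) = -25 - 618 = -643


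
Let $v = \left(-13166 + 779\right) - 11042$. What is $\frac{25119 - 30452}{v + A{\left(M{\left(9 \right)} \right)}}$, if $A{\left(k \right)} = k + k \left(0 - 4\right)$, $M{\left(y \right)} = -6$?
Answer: $\frac{5333}{23411} \approx 0.2278$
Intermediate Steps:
$A{\left(k \right)} = - 3 k$ ($A{\left(k \right)} = k + k \left(-4\right) = k - 4 k = - 3 k$)
$v = -23429$ ($v = -12387 - 11042 = -23429$)
$\frac{25119 - 30452}{v + A{\left(M{\left(9 \right)} \right)}} = \frac{25119 - 30452}{-23429 - -18} = - \frac{5333}{-23429 + 18} = - \frac{5333}{-23411} = \left(-5333\right) \left(- \frac{1}{23411}\right) = \frac{5333}{23411}$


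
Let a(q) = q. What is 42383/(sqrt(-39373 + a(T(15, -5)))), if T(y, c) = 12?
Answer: -42383*I*sqrt(39361)/39361 ≈ -213.63*I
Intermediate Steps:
42383/(sqrt(-39373 + a(T(15, -5)))) = 42383/(sqrt(-39373 + 12)) = 42383/(sqrt(-39361)) = 42383/((I*sqrt(39361))) = 42383*(-I*sqrt(39361)/39361) = -42383*I*sqrt(39361)/39361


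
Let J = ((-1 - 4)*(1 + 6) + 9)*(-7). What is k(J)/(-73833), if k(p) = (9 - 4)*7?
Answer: -35/73833 ≈ -0.00047404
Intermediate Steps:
J = 182 (J = (-5*7 + 9)*(-7) = (-35 + 9)*(-7) = -26*(-7) = 182)
k(p) = 35 (k(p) = 5*7 = 35)
k(J)/(-73833) = 35/(-73833) = 35*(-1/73833) = -35/73833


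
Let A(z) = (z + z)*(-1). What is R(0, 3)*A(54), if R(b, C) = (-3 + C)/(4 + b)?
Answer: 0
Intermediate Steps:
R(b, C) = (-3 + C)/(4 + b)
A(z) = -2*z (A(z) = (2*z)*(-1) = -2*z)
R(0, 3)*A(54) = ((-3 + 3)/(4 + 0))*(-2*54) = (0/4)*(-108) = ((¼)*0)*(-108) = 0*(-108) = 0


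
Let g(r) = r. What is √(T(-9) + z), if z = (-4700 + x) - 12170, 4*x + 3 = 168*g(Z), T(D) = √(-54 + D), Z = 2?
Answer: √(-67147 + 12*I*√7)/2 ≈ 0.030631 + 129.56*I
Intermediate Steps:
x = 333/4 (x = -¾ + (168*2)/4 = -¾ + (¼)*336 = -¾ + 84 = 333/4 ≈ 83.250)
z = -67147/4 (z = (-4700 + 333/4) - 12170 = -18467/4 - 12170 = -67147/4 ≈ -16787.)
√(T(-9) + z) = √(√(-54 - 9) - 67147/4) = √(√(-63) - 67147/4) = √(3*I*√7 - 67147/4) = √(-67147/4 + 3*I*√7)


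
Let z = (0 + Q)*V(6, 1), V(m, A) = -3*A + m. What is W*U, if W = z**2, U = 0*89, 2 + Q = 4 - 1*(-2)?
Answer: 0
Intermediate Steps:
V(m, A) = m - 3*A
Q = 4 (Q = -2 + (4 - 1*(-2)) = -2 + (4 + 2) = -2 + 6 = 4)
z = 12 (z = (0 + 4)*(6 - 3*1) = 4*(6 - 3) = 4*3 = 12)
U = 0
W = 144 (W = 12**2 = 144)
W*U = 144*0 = 0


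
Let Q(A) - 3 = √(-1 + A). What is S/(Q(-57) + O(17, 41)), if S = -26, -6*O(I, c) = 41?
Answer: 3588/2617 + 936*I*√58/2617 ≈ 1.371 + 2.7239*I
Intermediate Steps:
Q(A) = 3 + √(-1 + A)
O(I, c) = -41/6 (O(I, c) = -⅙*41 = -41/6)
S/(Q(-57) + O(17, 41)) = -26/((3 + √(-1 - 57)) - 41/6) = -26/((3 + √(-58)) - 41/6) = -26/((3 + I*√58) - 41/6) = -26/(-23/6 + I*√58)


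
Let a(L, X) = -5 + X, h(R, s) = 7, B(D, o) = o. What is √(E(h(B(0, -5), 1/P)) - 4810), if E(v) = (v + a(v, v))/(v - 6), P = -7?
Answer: I*√4801 ≈ 69.289*I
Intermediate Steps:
E(v) = (-5 + 2*v)/(-6 + v) (E(v) = (v + (-5 + v))/(v - 6) = (-5 + 2*v)/(-6 + v))
√(E(h(B(0, -5), 1/P)) - 4810) = √((-5 + 2*7)/(-6 + 7) - 4810) = √((-5 + 14)/1 - 4810) = √(1*9 - 4810) = √(9 - 4810) = √(-4801) = I*√4801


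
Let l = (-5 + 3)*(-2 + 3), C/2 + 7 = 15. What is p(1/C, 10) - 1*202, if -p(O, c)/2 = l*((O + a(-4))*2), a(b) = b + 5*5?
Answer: -67/2 ≈ -33.500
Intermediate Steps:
C = 16 (C = -14 + 2*15 = -14 + 30 = 16)
a(b) = 25 + b (a(b) = b + 25 = 25 + b)
l = -2 (l = -2*1 = -2)
p(O, c) = 168 + 8*O (p(O, c) = -(-4)*(O + (25 - 4))*2 = -(-4)*(O + 21)*2 = -(-4)*(21 + O)*2 = -(-4)*(42 + 2*O) = -2*(-84 - 4*O) = 168 + 8*O)
p(1/C, 10) - 1*202 = (168 + 8/16) - 1*202 = (168 + 8*(1/16)) - 202 = (168 + 1/2) - 202 = 337/2 - 202 = -67/2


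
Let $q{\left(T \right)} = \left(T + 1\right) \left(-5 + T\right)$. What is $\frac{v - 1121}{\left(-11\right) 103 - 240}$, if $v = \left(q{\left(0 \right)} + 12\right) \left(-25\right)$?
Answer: $\frac{1296}{1373} \approx 0.94392$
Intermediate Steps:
$q{\left(T \right)} = \left(1 + T\right) \left(-5 + T\right)$
$v = -175$ ($v = \left(\left(-5 + 0^{2} - 0\right) + 12\right) \left(-25\right) = \left(\left(-5 + 0 + 0\right) + 12\right) \left(-25\right) = \left(-5 + 12\right) \left(-25\right) = 7 \left(-25\right) = -175$)
$\frac{v - 1121}{\left(-11\right) 103 - 240} = \frac{-175 - 1121}{\left(-11\right) 103 - 240} = - \frac{1296}{-1133 - 240} = - \frac{1296}{-1373} = \left(-1296\right) \left(- \frac{1}{1373}\right) = \frac{1296}{1373}$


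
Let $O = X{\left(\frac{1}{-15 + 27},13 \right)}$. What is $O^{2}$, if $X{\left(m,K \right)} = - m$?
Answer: $\frac{1}{144} \approx 0.0069444$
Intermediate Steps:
$O = - \frac{1}{12}$ ($O = - \frac{1}{-15 + 27} = - \frac{1}{12} \approx -0.083333$)
$O^{2} = \left(- \frac{1}{12}\right)^{2} = \frac{1}{144}$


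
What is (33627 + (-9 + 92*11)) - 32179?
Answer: 2451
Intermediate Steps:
(33627 + (-9 + 92*11)) - 32179 = (33627 + (-9 + 1012)) - 32179 = (33627 + 1003) - 32179 = 34630 - 32179 = 2451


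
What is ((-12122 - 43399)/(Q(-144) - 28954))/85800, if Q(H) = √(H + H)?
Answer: 267925839/11988181977200 + 55521*I*√2/5994090988600 ≈ 2.2349e-5 + 1.3099e-8*I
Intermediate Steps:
Q(H) = √2*√H (Q(H) = √(2*H) = √2*√H)
((-12122 - 43399)/(Q(-144) - 28954))/85800 = ((-12122 - 43399)/(√2*√(-144) - 28954))/85800 = -55521/(√2*(12*I) - 28954)*(1/85800) = -55521/(12*I*√2 - 28954)*(1/85800) = -55521/(-28954 + 12*I*√2)*(1/85800) = -18507/(28600*(-28954 + 12*I*√2))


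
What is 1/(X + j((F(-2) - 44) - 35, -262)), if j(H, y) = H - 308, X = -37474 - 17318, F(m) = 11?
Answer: -1/55168 ≈ -1.8126e-5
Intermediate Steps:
X = -54792
j(H, y) = -308 + H
1/(X + j((F(-2) - 44) - 35, -262)) = 1/(-54792 + (-308 + ((11 - 44) - 35))) = 1/(-54792 + (-308 + (-33 - 35))) = 1/(-54792 + (-308 - 68)) = 1/(-54792 - 376) = 1/(-55168) = -1/55168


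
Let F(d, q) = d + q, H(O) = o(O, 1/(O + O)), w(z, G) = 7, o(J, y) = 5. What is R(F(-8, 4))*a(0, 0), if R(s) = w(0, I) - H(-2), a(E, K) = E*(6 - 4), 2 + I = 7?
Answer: 0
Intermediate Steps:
I = 5 (I = -2 + 7 = 5)
a(E, K) = 2*E (a(E, K) = E*2 = 2*E)
H(O) = 5
R(s) = 2 (R(s) = 7 - 1*5 = 7 - 5 = 2)
R(F(-8, 4))*a(0, 0) = 2*(2*0) = 2*0 = 0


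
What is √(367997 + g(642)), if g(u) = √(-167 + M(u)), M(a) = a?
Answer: √(367997 + 5*√19) ≈ 606.65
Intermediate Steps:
g(u) = √(-167 + u)
√(367997 + g(642)) = √(367997 + √(-167 + 642)) = √(367997 + √475) = √(367997 + 5*√19)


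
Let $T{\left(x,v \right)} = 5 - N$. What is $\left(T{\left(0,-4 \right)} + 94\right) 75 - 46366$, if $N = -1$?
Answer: $-38866$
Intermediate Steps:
$T{\left(x,v \right)} = 6$ ($T{\left(x,v \right)} = 5 - -1 = 5 + 1 = 6$)
$\left(T{\left(0,-4 \right)} + 94\right) 75 - 46366 = \left(6 + 94\right) 75 - 46366 = 100 \cdot 75 - 46366 = 7500 - 46366 = -38866$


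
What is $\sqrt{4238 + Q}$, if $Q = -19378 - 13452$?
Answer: $4 i \sqrt{1787} \approx 169.09 i$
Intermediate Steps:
$Q = -32830$
$\sqrt{4238 + Q} = \sqrt{4238 - 32830} = \sqrt{-28592} = 4 i \sqrt{1787}$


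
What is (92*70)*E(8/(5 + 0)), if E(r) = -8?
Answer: -51520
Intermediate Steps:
(92*70)*E(8/(5 + 0)) = (92*70)*(-8) = 6440*(-8) = -51520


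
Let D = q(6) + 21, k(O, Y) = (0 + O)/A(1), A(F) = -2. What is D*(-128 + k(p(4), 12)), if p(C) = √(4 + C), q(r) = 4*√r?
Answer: -(21 + 4*√6)*(128 + √2) ≈ -3985.7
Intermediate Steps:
k(O, Y) = -O/2 (k(O, Y) = (0 + O)/(-2) = O*(-½) = -O/2)
D = 21 + 4*√6 (D = 4*√6 + 21 = 21 + 4*√6 ≈ 30.798)
D*(-128 + k(p(4), 12)) = (21 + 4*√6)*(-128 - √(4 + 4)/2) = (21 + 4*√6)*(-128 - √2) = (-128 - √2)*(21 + 4*√6)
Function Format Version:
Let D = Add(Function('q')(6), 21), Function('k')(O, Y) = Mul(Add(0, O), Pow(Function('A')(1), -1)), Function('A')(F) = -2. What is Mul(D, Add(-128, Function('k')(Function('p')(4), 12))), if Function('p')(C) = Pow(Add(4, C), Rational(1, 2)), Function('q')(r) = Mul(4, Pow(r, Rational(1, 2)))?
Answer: Mul(-1, Add(21, Mul(4, Pow(6, Rational(1, 2)))), Add(128, Pow(2, Rational(1, 2)))) ≈ -3985.7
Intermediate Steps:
Function('k')(O, Y) = Mul(Rational(-1, 2), O) (Function('k')(O, Y) = Mul(Add(0, O), Pow(-2, -1)) = Mul(O, Rational(-1, 2)) = Mul(Rational(-1, 2), O))
D = Add(21, Mul(4, Pow(6, Rational(1, 2)))) (D = Add(Mul(4, Pow(6, Rational(1, 2))), 21) = Add(21, Mul(4, Pow(6, Rational(1, 2)))) ≈ 30.798)
Mul(D, Add(-128, Function('k')(Function('p')(4), 12))) = Mul(Add(21, Mul(4, Pow(6, Rational(1, 2)))), Add(-128, Mul(Rational(-1, 2), Pow(Add(4, 4), Rational(1, 2))))) = Mul(Add(21, Mul(4, Pow(6, Rational(1, 2)))), Add(-128, Mul(Rational(-1, 2), Pow(8, Rational(1, 2))))) = Mul(Add(21, Mul(4, Pow(6, Rational(1, 2)))), Add(-128, Mul(Rational(-1, 2), Mul(2, Pow(2, Rational(1, 2)))))) = Mul(Add(21, Mul(4, Pow(6, Rational(1, 2)))), Add(-128, Mul(-1, Pow(2, Rational(1, 2))))) = Mul(Add(-128, Mul(-1, Pow(2, Rational(1, 2)))), Add(21, Mul(4, Pow(6, Rational(1, 2)))))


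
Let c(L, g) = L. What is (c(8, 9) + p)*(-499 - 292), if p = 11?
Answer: -15029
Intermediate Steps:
(c(8, 9) + p)*(-499 - 292) = (8 + 11)*(-499 - 292) = 19*(-791) = -15029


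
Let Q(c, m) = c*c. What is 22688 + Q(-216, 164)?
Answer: 69344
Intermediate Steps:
Q(c, m) = c**2
22688 + Q(-216, 164) = 22688 + (-216)**2 = 22688 + 46656 = 69344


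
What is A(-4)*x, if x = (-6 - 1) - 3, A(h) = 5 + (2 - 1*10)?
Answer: 30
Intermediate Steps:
A(h) = -3 (A(h) = 5 + (2 - 10) = 5 - 8 = -3)
x = -10 (x = -7 - 3 = -10)
A(-4)*x = -3*(-10) = 30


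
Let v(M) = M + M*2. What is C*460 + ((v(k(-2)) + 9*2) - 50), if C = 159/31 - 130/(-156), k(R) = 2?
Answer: 252652/93 ≈ 2716.7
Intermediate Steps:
v(M) = 3*M (v(M) = M + 2*M = 3*M)
C = 1109/186 (C = 159*(1/31) - 130*(-1/156) = 159/31 + ⅚ = 1109/186 ≈ 5.9624)
C*460 + ((v(k(-2)) + 9*2) - 50) = (1109/186)*460 + ((3*2 + 9*2) - 50) = 255070/93 + ((6 + 18) - 50) = 255070/93 + (24 - 50) = 255070/93 - 26 = 252652/93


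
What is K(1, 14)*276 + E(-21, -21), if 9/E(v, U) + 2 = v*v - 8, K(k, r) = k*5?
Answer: 594789/431 ≈ 1380.0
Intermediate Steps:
K(k, r) = 5*k
E(v, U) = 9/(-10 + v²) (E(v, U) = 9/(-2 + (v*v - 8)) = 9/(-2 + (v² - 8)) = 9/(-2 + (-8 + v²)) = 9/(-10 + v²))
K(1, 14)*276 + E(-21, -21) = (5*1)*276 + 9/(-10 + (-21)²) = 5*276 + 9/(-10 + 441) = 1380 + 9/431 = 594789/431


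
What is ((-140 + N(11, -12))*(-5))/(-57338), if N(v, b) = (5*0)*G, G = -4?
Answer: -350/28669 ≈ -0.012208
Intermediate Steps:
N(v, b) = 0 (N(v, b) = (5*0)*(-4) = 0*(-4) = 0)
((-140 + N(11, -12))*(-5))/(-57338) = ((-140 + 0)*(-5))/(-57338) = -140*(-5)*(-1/57338) = 700*(-1/57338) = -350/28669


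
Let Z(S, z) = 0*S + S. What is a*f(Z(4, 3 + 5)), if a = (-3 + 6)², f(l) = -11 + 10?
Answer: -9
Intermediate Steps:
Z(S, z) = S (Z(S, z) = 0 + S = S)
f(l) = -1
a = 9 (a = 3² = 9)
a*f(Z(4, 3 + 5)) = 9*(-1) = -9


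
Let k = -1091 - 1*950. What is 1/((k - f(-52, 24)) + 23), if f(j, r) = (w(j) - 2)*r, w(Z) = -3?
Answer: -1/1898 ≈ -0.00052687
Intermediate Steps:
k = -2041 (k = -1091 - 950 = -2041)
f(j, r) = -5*r (f(j, r) = (-3 - 2)*r = -5*r)
1/((k - f(-52, 24)) + 23) = 1/((-2041 - (-5)*24) + 23) = 1/((-2041 - 1*(-120)) + 23) = 1/((-2041 + 120) + 23) = 1/(-1921 + 23) = 1/(-1898) = -1/1898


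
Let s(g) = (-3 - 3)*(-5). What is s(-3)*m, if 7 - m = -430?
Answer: 13110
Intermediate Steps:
m = 437 (m = 7 - 1*(-430) = 7 + 430 = 437)
s(g) = 30 (s(g) = -6*(-5) = 30)
s(-3)*m = 30*437 = 13110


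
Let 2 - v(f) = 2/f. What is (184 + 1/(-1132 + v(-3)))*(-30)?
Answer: -9350835/1694 ≈ -5520.0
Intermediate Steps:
v(f) = 2 - 2/f
(184 + 1/(-1132 + v(-3)))*(-30) = (184 + 1/(-1132 + (2 - 2/(-3))))*(-30) = (184 + 1/(-1132 + (2 - 2*(-⅓))))*(-30) = (184 + 1/(-1132 + (2 + ⅔)))*(-30) = (184 + 1/(-1132 + 8/3))*(-30) = (184 + 1/(-3388/3))*(-30) = (184 - 3/3388)*(-30) = (623389/3388)*(-30) = -9350835/1694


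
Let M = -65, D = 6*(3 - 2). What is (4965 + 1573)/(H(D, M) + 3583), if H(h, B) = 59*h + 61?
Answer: 3269/1999 ≈ 1.6353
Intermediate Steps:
D = 6 (D = 6*1 = 6)
H(h, B) = 61 + 59*h
(4965 + 1573)/(H(D, M) + 3583) = (4965 + 1573)/((61 + 59*6) + 3583) = 6538/((61 + 354) + 3583) = 6538/(415 + 3583) = 6538/3998 = 6538*(1/3998) = 3269/1999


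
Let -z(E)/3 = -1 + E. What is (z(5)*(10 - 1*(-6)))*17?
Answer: -3264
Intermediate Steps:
z(E) = 3 - 3*E (z(E) = -3*(-1 + E) = 3 - 3*E)
(z(5)*(10 - 1*(-6)))*17 = ((3 - 3*5)*(10 - 1*(-6)))*17 = ((3 - 15)*(10 + 6))*17 = -12*16*17 = -192*17 = -3264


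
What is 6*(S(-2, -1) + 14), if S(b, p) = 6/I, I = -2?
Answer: 66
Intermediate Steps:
S(b, p) = -3 (S(b, p) = 6/(-2) = 6*(-1/2) = -3)
6*(S(-2, -1) + 14) = 6*(-3 + 14) = 6*11 = 66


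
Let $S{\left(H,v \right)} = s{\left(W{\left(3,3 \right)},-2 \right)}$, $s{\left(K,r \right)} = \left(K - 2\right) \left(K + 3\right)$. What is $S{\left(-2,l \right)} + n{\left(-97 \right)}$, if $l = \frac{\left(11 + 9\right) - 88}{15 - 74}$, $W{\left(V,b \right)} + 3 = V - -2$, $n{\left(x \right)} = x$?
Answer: $-97$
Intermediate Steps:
$W{\left(V,b \right)} = -1 + V$ ($W{\left(V,b \right)} = -3 + \left(V - -2\right) = -3 + \left(V + 2\right) = -3 + \left(2 + V\right) = -1 + V$)
$s{\left(K,r \right)} = \left(-2 + K\right) \left(3 + K\right)$
$l = \frac{68}{59}$ ($l = \frac{20 - 88}{-59} = \left(-68\right) \left(- \frac{1}{59}\right) = \frac{68}{59} \approx 1.1525$)
$S{\left(H,v \right)} = 0$ ($S{\left(H,v \right)} = -6 + \left(-1 + 3\right) + \left(-1 + 3\right)^{2} = -6 + 2 + 2^{2} = -6 + 2 + 4 = 0$)
$S{\left(-2,l \right)} + n{\left(-97 \right)} = 0 - 97 = -97$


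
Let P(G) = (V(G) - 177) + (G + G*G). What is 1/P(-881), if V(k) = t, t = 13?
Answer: 1/775116 ≈ 1.2901e-6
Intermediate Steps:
V(k) = 13
P(G) = -164 + G + G² (P(G) = (13 - 177) + (G + G*G) = -164 + (G + G²) = -164 + G + G²)
1/P(-881) = 1/(-164 - 881 + (-881)²) = 1/(-164 - 881 + 776161) = 1/775116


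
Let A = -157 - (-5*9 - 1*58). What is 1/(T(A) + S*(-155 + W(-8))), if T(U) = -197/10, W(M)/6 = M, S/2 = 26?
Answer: -10/105757 ≈ -9.4556e-5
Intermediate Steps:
S = 52 (S = 2*26 = 52)
W(M) = 6*M
A = -54 (A = -157 - (-45 - 58) = -157 - 1*(-103) = -157 + 103 = -54)
T(U) = -197/10 (T(U) = -197*1/10 = -197/10)
1/(T(A) + S*(-155 + W(-8))) = 1/(-197/10 + 52*(-155 + 6*(-8))) = 1/(-197/10 + 52*(-155 - 48)) = 1/(-197/10 + 52*(-203)) = 1/(-197/10 - 10556) = 1/(-105757/10) = -10/105757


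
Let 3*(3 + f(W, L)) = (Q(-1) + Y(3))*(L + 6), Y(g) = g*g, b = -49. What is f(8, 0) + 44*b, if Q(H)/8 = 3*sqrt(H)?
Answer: -2141 + 48*I ≈ -2141.0 + 48.0*I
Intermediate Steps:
Q(H) = 24*sqrt(H) (Q(H) = 8*(3*sqrt(H)) = 24*sqrt(H))
Y(g) = g**2
f(W, L) = -3 + (6 + L)*(9 + 24*I)/3 (f(W, L) = -3 + ((24*sqrt(-1) + 3**2)*(L + 6))/3 = -3 + ((24*I + 9)*(6 + L))/3 = -3 + ((9 + 24*I)*(6 + L))/3 = -3 + ((6 + L)*(9 + 24*I))/3 = -3 + (6 + L)*(9 + 24*I)/3)
f(8, 0) + 44*b = (15 + 48*I + 0*(3 + 8*I)) + 44*(-49) = (15 + 48*I + 0) - 2156 = (15 + 48*I) - 2156 = -2141 + 48*I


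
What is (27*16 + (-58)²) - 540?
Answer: 3256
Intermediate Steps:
(27*16 + (-58)²) - 540 = (432 + 3364) - 540 = 3796 - 540 = 3256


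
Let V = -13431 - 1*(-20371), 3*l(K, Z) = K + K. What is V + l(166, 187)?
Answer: 21152/3 ≈ 7050.7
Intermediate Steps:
l(K, Z) = 2*K/3 (l(K, Z) = (K + K)/3 = (2*K)/3 = 2*K/3)
V = 6940 (V = -13431 + 20371 = 6940)
V + l(166, 187) = 6940 + (⅔)*166 = 6940 + 332/3 = 21152/3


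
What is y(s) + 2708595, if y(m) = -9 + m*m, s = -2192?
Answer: 7513450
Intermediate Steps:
y(m) = -9 + m**2
y(s) + 2708595 = (-9 + (-2192)**2) + 2708595 = (-9 + 4804864) + 2708595 = 4804855 + 2708595 = 7513450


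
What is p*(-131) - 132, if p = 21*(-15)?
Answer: 41133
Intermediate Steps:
p = -315
p*(-131) - 132 = -315*(-131) - 132 = 41265 - 132 = 41133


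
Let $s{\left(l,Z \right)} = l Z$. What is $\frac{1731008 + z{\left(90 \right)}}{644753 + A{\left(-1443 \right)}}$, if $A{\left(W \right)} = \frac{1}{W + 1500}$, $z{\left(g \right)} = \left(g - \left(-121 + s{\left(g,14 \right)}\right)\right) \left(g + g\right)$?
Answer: $\frac{43952358}{18375461} \approx 2.3919$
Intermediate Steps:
$s{\left(l,Z \right)} = Z l$
$z{\left(g \right)} = 2 g \left(121 - 13 g\right)$ ($z{\left(g \right)} = \left(g - \left(-121 + 14 g\right)\right) \left(g + g\right) = \left(g - \left(-121 + 14 g\right)\right) 2 g = \left(121 - 13 g\right) 2 g = 2 g \left(121 - 13 g\right)$)
$A{\left(W \right)} = \frac{1}{1500 + W}$
$\frac{1731008 + z{\left(90 \right)}}{644753 + A{\left(-1443 \right)}} = \frac{1731008 + 2 \cdot 90 \left(121 - 1170\right)}{644753 + \frac{1}{1500 - 1443}} = \frac{1731008 + 2 \cdot 90 \left(121 - 1170\right)}{644753 + \frac{1}{57}} = \frac{1731008 + 2 \cdot 90 \left(-1049\right)}{644753 + \frac{1}{57}} = \frac{1731008 - 188820}{\frac{36750922}{57}} = 1542188 \cdot \frac{57}{36750922} = \frac{43952358}{18375461}$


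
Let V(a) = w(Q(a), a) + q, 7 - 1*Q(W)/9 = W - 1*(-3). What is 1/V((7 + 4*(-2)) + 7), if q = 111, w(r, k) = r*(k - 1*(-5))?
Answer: -1/87 ≈ -0.011494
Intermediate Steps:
Q(W) = 36 - 9*W (Q(W) = 63 - 9*(W - 1*(-3)) = 63 - 9*(W + 3) = 63 - 9*(3 + W) = 63 + (-27 - 9*W) = 36 - 9*W)
w(r, k) = r*(5 + k) (w(r, k) = r*(k + 5) = r*(5 + k))
V(a) = 111 + (5 + a)*(36 - 9*a) (V(a) = (36 - 9*a)*(5 + a) + 111 = (5 + a)*(36 - 9*a) + 111 = 111 + (5 + a)*(36 - 9*a))
1/V((7 + 4*(-2)) + 7) = 1/(291 - 9*((7 + 4*(-2)) + 7) - 9*((7 + 4*(-2)) + 7)²) = 1/(291 - 9*((7 - 8) + 7) - 9*((7 - 8) + 7)²) = 1/(291 - 9*(-1 + 7) - 9*(-1 + 7)²) = 1/(291 - 9*6 - 9*6²) = 1/(291 - 54 - 9*36) = 1/(291 - 54 - 324) = 1/(-87) = -1/87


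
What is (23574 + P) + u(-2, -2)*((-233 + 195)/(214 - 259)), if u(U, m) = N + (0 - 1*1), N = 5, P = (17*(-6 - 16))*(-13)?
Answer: 1279772/45 ≈ 28439.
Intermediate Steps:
P = 4862 (P = (17*(-22))*(-13) = -374*(-13) = 4862)
u(U, m) = 4 (u(U, m) = 5 + (0 - 1*1) = 5 + (0 - 1) = 5 - 1 = 4)
(23574 + P) + u(-2, -2)*((-233 + 195)/(214 - 259)) = (23574 + 4862) + 4*((-233 + 195)/(214 - 259)) = 28436 + 4*(-38/(-45)) = 28436 + 4*(-38*(-1/45)) = 28436 + 4*(38/45) = 28436 + 152/45 = 1279772/45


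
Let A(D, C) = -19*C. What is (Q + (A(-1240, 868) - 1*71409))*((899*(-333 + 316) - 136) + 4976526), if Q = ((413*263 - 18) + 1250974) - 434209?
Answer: 4154753473755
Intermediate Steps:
Q = 925366 (Q = ((108619 - 18) + 1250974) - 434209 = (108601 + 1250974) - 434209 = 1359575 - 434209 = 925366)
(Q + (A(-1240, 868) - 1*71409))*((899*(-333 + 316) - 136) + 4976526) = (925366 + (-19*868 - 1*71409))*((899*(-333 + 316) - 136) + 4976526) = (925366 + (-16492 - 71409))*((899*(-17) - 136) + 4976526) = (925366 - 87901)*((-15283 - 136) + 4976526) = 837465*(-15419 + 4976526) = 837465*4961107 = 4154753473755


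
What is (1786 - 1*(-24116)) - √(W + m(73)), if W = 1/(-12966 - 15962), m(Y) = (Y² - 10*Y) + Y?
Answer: 25902 - √15272132495/1808 ≈ 25834.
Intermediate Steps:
m(Y) = Y² - 9*Y
W = -1/28928 (W = 1/(-28928) = -1/28928 ≈ -3.4569e-5)
(1786 - 1*(-24116)) - √(W + m(73)) = (1786 - 1*(-24116)) - √(-1/28928 + 73*(-9 + 73)) = (1786 + 24116) - √(-1/28928 + 73*64) = 25902 - √(-1/28928 + 4672) = 25902 - √(135151615/28928) = 25902 - √15272132495/1808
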